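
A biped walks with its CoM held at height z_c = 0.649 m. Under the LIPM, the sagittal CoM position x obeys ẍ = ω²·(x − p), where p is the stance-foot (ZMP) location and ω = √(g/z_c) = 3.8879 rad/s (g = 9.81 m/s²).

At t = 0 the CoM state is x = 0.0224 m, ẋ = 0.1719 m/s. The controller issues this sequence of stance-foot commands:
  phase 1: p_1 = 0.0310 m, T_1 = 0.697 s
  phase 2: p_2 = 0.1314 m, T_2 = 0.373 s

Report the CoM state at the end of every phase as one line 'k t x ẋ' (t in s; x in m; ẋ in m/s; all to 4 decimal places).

1 0.6970 0.2968 1.0472
2 1.0700 1.0462 3.6512

phase 1: p=0.0310, T=0.697, ωT=2.709866, cosh=7.546906, sinh=7.480360; start (x,ẋ)=(0.022400, 0.171900) → end (x,ẋ)=(0.296834, 1.047200)
phase 2: p=0.1314, T=0.373, ωT=1.450187, cosh=2.249219, sinh=2.014692; start (x,ẋ)=(0.296834, 1.047200) → end (x,ẋ)=(1.046152, 3.651214)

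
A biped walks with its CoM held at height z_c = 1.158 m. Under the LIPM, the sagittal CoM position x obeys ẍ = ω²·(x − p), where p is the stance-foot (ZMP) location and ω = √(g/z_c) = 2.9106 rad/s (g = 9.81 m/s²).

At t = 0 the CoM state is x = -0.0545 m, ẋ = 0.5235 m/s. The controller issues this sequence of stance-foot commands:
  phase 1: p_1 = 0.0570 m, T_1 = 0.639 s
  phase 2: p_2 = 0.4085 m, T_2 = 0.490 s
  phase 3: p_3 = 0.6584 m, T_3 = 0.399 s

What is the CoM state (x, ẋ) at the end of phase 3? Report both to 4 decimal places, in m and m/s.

phase 1: p=0.0570, T=0.639, ωT=1.859873, cosh=3.289308, sinh=3.133616; start (x,ẋ)=(-0.054500, 0.523500) → end (x,ẋ)=(0.253854, 0.704994)
phase 2: p=0.4085, T=0.490, ωT=1.426194, cosh=2.201523, sinh=1.961302; start (x,ẋ)=(0.253854, 0.704994) → end (x,ẋ)=(0.543102, 0.669253)
phase 3: p=0.6584, T=0.399, ωT=1.161329, cosh=1.753623, sinh=1.440554; start (x,ẋ)=(0.543102, 0.669253) → end (x,ẋ)=(0.787446, 0.690187)

x = 0.7874, ẋ = 0.6902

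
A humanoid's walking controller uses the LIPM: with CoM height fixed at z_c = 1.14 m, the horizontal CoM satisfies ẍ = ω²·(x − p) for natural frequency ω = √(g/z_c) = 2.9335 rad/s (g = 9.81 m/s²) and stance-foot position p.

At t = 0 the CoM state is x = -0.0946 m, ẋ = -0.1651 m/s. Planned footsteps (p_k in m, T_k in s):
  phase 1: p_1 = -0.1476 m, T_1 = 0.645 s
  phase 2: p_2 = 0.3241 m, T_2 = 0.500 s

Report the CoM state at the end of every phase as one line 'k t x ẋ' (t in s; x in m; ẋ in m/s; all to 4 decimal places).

phase 1: p=-0.1476, T=0.645, ωT=1.892108, cosh=3.392044, sinh=3.241290; start (x,ẋ)=(-0.094600, -0.165100) → end (x,ẋ)=(-0.150244, -0.056085)
phase 2: p=0.3241, T=0.500, ωT=1.466750, cosh=2.282899, sinh=2.052225; start (x,ẋ)=(-0.150244, -0.056085) → end (x,ẋ)=(-0.798016, -2.983685)

1 0.6450 -0.1502 -0.0561
2 1.1450 -0.7980 -2.9837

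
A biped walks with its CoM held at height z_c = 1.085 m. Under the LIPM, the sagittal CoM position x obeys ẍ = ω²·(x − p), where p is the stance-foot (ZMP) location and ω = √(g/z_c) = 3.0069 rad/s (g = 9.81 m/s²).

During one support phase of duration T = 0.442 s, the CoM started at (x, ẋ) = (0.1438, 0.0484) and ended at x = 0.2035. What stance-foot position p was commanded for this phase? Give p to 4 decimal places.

p = 0.1130

ωT = 3.0069·0.442 = 1.329050; cosh(ωT) = 2.021091, sinh(ωT) = 1.756362
x(T) = p + (x₀−p)·cosh(ωT) + (ẋ₀/ω)·sinh(ωT) ⇒ p·(1 − cosh) = x(T) − x₀·cosh − (ẋ₀/ω)·sinh
numerator   = 0.2035 − (0.1438)·2.021091 − (0.0484/3.0069)·1.756362 = -0.115404
denominator = 1 − 2.021091 = -1.021091
p = -0.115404 / -1.021091 = 0.1130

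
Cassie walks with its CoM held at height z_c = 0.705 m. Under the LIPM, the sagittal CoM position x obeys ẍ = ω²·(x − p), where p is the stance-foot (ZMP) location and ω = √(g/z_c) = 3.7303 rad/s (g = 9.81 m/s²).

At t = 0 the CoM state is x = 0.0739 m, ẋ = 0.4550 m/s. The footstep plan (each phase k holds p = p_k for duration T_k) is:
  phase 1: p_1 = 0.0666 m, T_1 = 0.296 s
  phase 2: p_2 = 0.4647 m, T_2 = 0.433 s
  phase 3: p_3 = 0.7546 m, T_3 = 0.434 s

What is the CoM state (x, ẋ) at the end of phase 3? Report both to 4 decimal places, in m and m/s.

phase 1: p=0.0666, T=0.296, ωT=1.104169, cosh=1.674101, sinh=1.342615; start (x,ẋ)=(0.073900, 0.455000) → end (x,ẋ)=(0.242585, 0.798277)
phase 2: p=0.4647, T=0.433, ωT=1.615220, cosh=2.613920, sinh=2.415073; start (x,ẋ)=(0.242585, 0.798277) → end (x,ẋ)=(0.400931, 0.085612)
phase 3: p=0.7546, T=0.434, ωT=1.618950, cosh=2.622947, sinh=2.424841; start (x,ẋ)=(0.400931, 0.085612) → end (x,ẋ)=(-0.117405, -2.974521)

x = -0.1174, ẋ = -2.9745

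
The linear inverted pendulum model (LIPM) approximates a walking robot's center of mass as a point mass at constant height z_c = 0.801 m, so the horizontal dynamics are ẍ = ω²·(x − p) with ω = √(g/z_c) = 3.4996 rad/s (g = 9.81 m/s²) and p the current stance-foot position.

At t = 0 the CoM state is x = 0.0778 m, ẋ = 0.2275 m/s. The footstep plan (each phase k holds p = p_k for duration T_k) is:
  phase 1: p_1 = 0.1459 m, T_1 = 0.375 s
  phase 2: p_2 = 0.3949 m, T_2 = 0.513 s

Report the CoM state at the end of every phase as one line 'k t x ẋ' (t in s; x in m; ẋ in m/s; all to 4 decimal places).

1 0.3750 0.1222 0.0426
2 0.8880 -0.4130 -2.6617

phase 1: p=0.1459, T=0.375, ωT=1.312350, cosh=1.992040, sinh=1.722853; start (x,ẋ)=(0.077800, 0.227500) → end (x,ẋ)=(0.122240, 0.042594)
phase 2: p=0.3949, T=0.513, ωT=1.795295, cosh=3.093664, sinh=2.927586; start (x,ẋ)=(0.122240, 0.042594) → end (x,ẋ)=(-0.412985, -2.661730)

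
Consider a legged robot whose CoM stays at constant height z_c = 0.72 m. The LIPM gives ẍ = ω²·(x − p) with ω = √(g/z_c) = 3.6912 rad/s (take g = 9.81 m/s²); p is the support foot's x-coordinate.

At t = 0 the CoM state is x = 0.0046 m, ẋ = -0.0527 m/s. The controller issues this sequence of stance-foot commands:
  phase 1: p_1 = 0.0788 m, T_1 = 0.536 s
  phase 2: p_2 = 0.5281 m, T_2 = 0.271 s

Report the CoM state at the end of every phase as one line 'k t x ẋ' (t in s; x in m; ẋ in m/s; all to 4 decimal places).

1 0.5360 -0.2453 -1.1656
2 0.8070 -1.0368 -5.1552

phase 1: p=0.0788, T=0.536, ωT=1.978483, cosh=3.685022, sinh=3.546743; start (x,ẋ)=(0.004600, -0.052700) → end (x,ẋ)=(-0.245266, -1.165608)
phase 2: p=0.5281, T=0.271, ωT=1.000315, cosh=1.543451, sinh=1.175688; start (x,ẋ)=(-0.245266, -1.165608) → end (x,ẋ)=(-1.036812, -5.155234)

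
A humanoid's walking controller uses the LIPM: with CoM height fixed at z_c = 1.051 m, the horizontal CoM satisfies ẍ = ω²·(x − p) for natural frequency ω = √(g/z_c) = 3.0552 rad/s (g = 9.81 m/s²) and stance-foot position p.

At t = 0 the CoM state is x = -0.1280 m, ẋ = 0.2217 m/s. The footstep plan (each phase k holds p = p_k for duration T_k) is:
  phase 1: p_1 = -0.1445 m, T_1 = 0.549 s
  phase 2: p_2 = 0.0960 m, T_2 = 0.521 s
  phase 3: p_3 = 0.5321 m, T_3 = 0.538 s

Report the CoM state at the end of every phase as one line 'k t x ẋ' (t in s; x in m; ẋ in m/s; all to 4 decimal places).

phase 1: p=-0.1445, T=0.549, ωT=1.677305, cosh=2.768996, sinh=2.582119; start (x,ẋ)=(-0.128000, 0.221700) → end (x,ẋ)=(0.088559, 0.744053)
phase 2: p=0.0960, T=0.521, ωT=1.591759, cosh=2.557975, sinh=2.354408; start (x,ẋ)=(0.088559, 0.744053) → end (x,ẋ)=(0.650352, 1.849747)
phase 3: p=0.5321, T=0.538, ωT=1.643698, cosh=2.683765, sinh=2.490501; start (x,ẋ)=(0.650352, 1.849747) → end (x,ẋ)=(2.357314, 5.864061)

1 0.5490 0.0886 0.7441
2 1.0700 0.6504 1.8497
3 1.6080 2.3573 5.8641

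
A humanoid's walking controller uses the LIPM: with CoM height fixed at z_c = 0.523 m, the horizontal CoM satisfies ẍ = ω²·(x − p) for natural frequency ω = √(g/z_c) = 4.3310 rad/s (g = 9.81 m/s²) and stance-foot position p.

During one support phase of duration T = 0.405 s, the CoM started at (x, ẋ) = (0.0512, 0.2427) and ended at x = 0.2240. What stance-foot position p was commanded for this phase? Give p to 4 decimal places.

ωT = 4.3310·0.405 = 1.754055; cosh(ωT) = 2.975528, sinh(ωT) = 2.802457
x(T) = p + (x₀−p)·cosh(ωT) + (ẋ₀/ω)·sinh(ωT) ⇒ p·(1 − cosh) = x(T) − x₀·cosh − (ẋ₀/ω)·sinh
numerator   = 0.2240 − (0.0512)·2.975528 − (0.2427/4.3310)·2.802457 = -0.085391
denominator = 1 − 2.975528 = -1.975528
p = -0.085391 / -1.975528 = 0.0432

p = 0.0432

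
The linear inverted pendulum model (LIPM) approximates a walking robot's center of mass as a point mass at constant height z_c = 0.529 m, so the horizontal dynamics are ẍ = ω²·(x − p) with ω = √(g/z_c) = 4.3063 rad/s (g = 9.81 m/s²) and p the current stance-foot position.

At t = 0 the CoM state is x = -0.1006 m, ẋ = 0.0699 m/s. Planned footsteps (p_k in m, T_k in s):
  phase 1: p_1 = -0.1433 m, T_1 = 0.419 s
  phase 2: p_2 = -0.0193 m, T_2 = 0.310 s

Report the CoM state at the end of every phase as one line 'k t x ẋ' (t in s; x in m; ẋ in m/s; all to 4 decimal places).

1 0.4190 0.0379 0.7616
2 0.7290 0.4097 1.9828

phase 1: p=-0.1433, T=0.419, ωT=1.804340, cosh=3.120271, sinh=2.955688; start (x,ẋ)=(-0.100600, 0.069900) → end (x,ẋ)=(0.037912, 0.761596)
phase 2: p=-0.0193, T=0.310, ωT=1.334953, cosh=2.031494, sinh=1.768323; start (x,ẋ)=(0.037912, 0.761596) → end (x,ẋ)=(0.409666, 1.982846)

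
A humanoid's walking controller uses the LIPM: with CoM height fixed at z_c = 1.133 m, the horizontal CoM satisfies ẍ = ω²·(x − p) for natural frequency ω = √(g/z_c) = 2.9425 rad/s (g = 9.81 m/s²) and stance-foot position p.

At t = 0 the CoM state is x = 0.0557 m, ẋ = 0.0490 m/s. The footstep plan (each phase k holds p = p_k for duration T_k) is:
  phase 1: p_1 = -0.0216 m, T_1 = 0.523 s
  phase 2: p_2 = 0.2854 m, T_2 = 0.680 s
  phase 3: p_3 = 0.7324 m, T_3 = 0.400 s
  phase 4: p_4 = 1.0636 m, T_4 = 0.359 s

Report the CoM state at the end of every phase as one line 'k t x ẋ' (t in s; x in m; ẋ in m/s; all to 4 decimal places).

phase 1: p=-0.0216, T=0.523, ωT=1.538928, cosh=2.437101, sinh=2.222490; start (x,ẋ)=(0.055700, 0.049000) → end (x,ẋ)=(0.203798, 0.624935)
phase 2: p=0.2854, T=0.680, ωT=2.000900, cosh=3.765461, sinh=3.630248; start (x,ẋ)=(0.203798, 0.624935) → end (x,ẋ)=(0.749131, 1.481494)
phase 3: p=0.7324, T=0.400, ωT=1.177000, cosh=1.776414, sinh=1.468212; start (x,ẋ)=(0.749131, 1.481494) → end (x,ẋ)=(1.501338, 2.704027)
phase 4: p=1.0636, T=0.359, ωT=1.056357, cosh=1.611798, sinh=1.264078; start (x,ẋ)=(1.501338, 2.704027) → end (x,ẋ)=(2.930777, 5.986535)

1 0.5230 0.2038 0.6249
2 1.2030 0.7491 1.4815
3 1.6030 1.5013 2.7040
4 1.9620 2.9308 5.9865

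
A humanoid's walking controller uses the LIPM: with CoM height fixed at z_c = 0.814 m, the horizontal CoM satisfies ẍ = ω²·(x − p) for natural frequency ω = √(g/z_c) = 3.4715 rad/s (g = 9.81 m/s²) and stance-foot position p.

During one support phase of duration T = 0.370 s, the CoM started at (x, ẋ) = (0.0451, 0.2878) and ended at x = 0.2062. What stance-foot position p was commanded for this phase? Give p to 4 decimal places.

p = 0.0209

ωT = 3.4715·0.370 = 1.284455; cosh(ωT) = 1.944750, sinh(ωT) = 1.667949
x(T) = p + (x₀−p)·cosh(ωT) + (ẋ₀/ω)·sinh(ωT) ⇒ p·(1 − cosh) = x(T) − x₀·cosh − (ẋ₀/ω)·sinh
numerator   = 0.2062 − (0.0451)·1.944750 − (0.2878/3.4715)·1.667949 = -0.019787
denominator = 1 − 1.944750 = -0.944750
p = -0.019787 / -0.944750 = 0.0209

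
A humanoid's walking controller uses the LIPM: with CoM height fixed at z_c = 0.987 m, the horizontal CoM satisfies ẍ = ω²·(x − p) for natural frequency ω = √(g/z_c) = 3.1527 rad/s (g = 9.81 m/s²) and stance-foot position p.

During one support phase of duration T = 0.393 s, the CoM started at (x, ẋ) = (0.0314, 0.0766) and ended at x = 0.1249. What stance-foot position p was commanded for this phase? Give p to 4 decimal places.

p = -0.0318

ωT = 3.1527·0.393 = 1.239011; cosh(ωT) = 1.870934, sinh(ωT) = 1.581264
x(T) = p + (x₀−p)·cosh(ωT) + (ẋ₀/ω)·sinh(ωT) ⇒ p·(1 − cosh) = x(T) − x₀·cosh − (ẋ₀/ω)·sinh
numerator   = 0.1249 − (0.0314)·1.870934 − (0.0766/3.1527)·1.581264 = 0.027733
denominator = 1 − 1.870934 = -0.870934
p = 0.027733 / -0.870934 = -0.0318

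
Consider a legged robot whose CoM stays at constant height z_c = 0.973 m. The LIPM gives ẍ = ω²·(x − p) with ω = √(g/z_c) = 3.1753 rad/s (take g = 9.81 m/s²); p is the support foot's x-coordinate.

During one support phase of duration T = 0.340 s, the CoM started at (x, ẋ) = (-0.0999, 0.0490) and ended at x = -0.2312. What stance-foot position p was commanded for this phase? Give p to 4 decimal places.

p = 0.1361

ωT = 3.1753·0.340 = 1.079602; cosh(ωT) = 1.641619, sinh(ωT) = 1.301889
x(T) = p + (x₀−p)·cosh(ωT) + (ẋ₀/ω)·sinh(ωT) ⇒ p·(1 − cosh) = x(T) − x₀·cosh − (ẋ₀/ω)·sinh
numerator   = -0.2312 − (-0.0999)·1.641619 − (0.0490/3.1753)·1.301889 = -0.087292
denominator = 1 − 1.641619 = -0.641619
p = -0.087292 / -0.641619 = 0.1361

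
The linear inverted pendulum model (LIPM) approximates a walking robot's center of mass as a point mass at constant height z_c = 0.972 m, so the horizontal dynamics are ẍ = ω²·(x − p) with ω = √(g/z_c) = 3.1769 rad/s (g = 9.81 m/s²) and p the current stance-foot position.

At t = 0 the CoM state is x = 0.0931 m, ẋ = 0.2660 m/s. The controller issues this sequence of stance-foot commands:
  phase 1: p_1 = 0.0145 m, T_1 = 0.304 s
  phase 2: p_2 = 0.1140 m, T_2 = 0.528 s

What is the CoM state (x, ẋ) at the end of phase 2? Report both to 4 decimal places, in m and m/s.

x = 0.9793, ẋ = 2.8091

phase 1: p=0.0145, T=0.304, ωT=0.965778, cosh=1.503758, sinh=1.123071; start (x,ẋ)=(0.093100, 0.266000) → end (x,ẋ)=(0.226730, 0.680435)
phase 2: p=0.1140, T=0.528, ωT=1.677403, cosh=2.769250, sinh=2.582391; start (x,ẋ)=(0.226730, 0.680435) → end (x,ẋ)=(0.979278, 2.809128)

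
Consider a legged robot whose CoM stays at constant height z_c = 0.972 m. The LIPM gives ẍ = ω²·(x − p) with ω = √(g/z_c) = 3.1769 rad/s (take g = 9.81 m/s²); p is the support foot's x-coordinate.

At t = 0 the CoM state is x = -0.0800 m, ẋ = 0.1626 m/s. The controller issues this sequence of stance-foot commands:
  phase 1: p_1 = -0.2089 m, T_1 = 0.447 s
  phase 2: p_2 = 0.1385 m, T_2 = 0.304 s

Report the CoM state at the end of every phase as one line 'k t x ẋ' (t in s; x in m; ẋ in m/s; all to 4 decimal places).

phase 1: p=-0.2089, T=0.447, ωT=1.420074, cosh=2.189562, sinh=1.947866; start (x,ẋ)=(-0.080000, 0.162600) → end (x,ẋ)=(0.173030, 1.153679)
phase 2: p=0.1385, T=0.304, ωT=0.965778, cosh=1.503758, sinh=1.123071; start (x,ẋ)=(0.173030, 1.153679) → end (x,ẋ)=(0.598264, 1.858053)

1 0.4470 0.1730 1.1537
2 0.7510 0.5983 1.8581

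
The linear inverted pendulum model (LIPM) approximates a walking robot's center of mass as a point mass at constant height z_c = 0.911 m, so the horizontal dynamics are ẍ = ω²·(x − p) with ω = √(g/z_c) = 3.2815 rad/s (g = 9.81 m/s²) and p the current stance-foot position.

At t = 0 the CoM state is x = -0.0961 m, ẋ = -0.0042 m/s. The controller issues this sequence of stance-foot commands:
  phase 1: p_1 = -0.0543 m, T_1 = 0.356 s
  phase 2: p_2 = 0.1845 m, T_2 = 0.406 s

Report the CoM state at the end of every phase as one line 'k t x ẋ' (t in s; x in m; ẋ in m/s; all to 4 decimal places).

1 0.3560 -0.1299 -0.2067
2 0.7620 -0.5637 -2.2375

phase 1: p=-0.0543, T=0.356, ωT=1.168214, cosh=1.763583, sinh=1.452661; start (x,ẋ)=(-0.096100, -0.004200) → end (x,ẋ)=(-0.129877, -0.206664)
phase 2: p=0.1845, T=0.406, ωT=1.332289, cosh=2.026790, sinh=1.762918; start (x,ẋ)=(-0.129877, -0.206664) → end (x,ẋ)=(-0.563702, -2.237540)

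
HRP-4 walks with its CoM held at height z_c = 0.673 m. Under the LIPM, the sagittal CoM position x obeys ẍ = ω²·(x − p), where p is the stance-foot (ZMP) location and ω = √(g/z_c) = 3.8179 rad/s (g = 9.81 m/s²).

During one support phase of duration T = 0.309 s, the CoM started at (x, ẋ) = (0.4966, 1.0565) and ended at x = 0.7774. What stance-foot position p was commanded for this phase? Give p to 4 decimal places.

p = 0.6591

ωT = 3.8179·0.309 = 1.179731; cosh(ωT) = 1.780430, sinh(ωT) = 1.473069
x(T) = p + (x₀−p)·cosh(ωT) + (ẋ₀/ω)·sinh(ωT) ⇒ p·(1 − cosh) = x(T) − x₀·cosh − (ẋ₀/ω)·sinh
numerator   = 0.7774 − (0.4966)·1.780430 − (1.0565/3.8179)·1.473069 = -0.514393
denominator = 1 − 1.780430 = -0.780430
p = -0.514393 / -0.780430 = 0.6591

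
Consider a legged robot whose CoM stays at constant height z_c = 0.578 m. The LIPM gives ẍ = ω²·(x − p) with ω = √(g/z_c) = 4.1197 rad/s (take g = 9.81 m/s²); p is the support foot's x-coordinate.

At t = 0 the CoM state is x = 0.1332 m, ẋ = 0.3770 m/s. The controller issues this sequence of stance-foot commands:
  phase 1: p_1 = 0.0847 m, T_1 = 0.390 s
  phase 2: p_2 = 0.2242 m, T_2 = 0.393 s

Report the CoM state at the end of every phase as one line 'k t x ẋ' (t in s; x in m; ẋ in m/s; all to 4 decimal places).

1 0.3900 0.4295 1.4558
2 0.7830 1.6196 5.8695

phase 1: p=0.0847, T=0.390, ωT=1.606683, cosh=2.593398, sinh=2.392846; start (x,ẋ)=(0.133200, 0.377000) → end (x,ẋ)=(0.429453, 1.455815)
phase 2: p=0.2242, T=0.393, ωT=1.619042, cosh=2.623170, sinh=2.425082; start (x,ẋ)=(0.429453, 1.455815) → end (x,ẋ)=(1.619586, 5.869451)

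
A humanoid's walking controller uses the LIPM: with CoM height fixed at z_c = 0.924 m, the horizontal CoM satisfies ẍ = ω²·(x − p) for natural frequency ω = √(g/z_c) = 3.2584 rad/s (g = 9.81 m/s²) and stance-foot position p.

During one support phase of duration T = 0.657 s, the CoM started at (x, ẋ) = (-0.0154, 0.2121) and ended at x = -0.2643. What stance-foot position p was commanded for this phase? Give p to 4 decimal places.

ωT = 3.2584·0.657 = 2.140769; cosh(ωT) = 4.311769, sinh(ωT) = 4.194205
x(T) = p + (x₀−p)·cosh(ωT) + (ẋ₀/ω)·sinh(ωT) ⇒ p·(1 − cosh) = x(T) − x₀·cosh − (ẋ₀/ω)·sinh
numerator   = -0.2643 − (-0.0154)·4.311769 − (0.2121/3.2584)·4.194205 = -0.470913
denominator = 1 − 4.311769 = -3.311769
p = -0.470913 / -3.311769 = 0.1422

p = 0.1422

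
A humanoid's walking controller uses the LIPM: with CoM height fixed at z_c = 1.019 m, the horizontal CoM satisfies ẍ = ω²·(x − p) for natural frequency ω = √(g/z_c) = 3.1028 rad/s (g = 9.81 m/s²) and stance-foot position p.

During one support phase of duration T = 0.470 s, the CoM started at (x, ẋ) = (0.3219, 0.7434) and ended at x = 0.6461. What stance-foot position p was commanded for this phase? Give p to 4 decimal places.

ωT = 3.1028·0.470 = 1.458316; cosh(ωT) = 2.265671, sinh(ωT) = 2.033043
x(T) = p + (x₀−p)·cosh(ωT) + (ẋ₀/ω)·sinh(ωT) ⇒ p·(1 − cosh) = x(T) − x₀·cosh − (ẋ₀/ω)·sinh
numerator   = 0.6461 − (0.3219)·2.265671 − (0.7434/3.1028)·2.033043 = -0.570316
denominator = 1 − 2.265671 = -1.265671
p = -0.570316 / -1.265671 = 0.4506

p = 0.4506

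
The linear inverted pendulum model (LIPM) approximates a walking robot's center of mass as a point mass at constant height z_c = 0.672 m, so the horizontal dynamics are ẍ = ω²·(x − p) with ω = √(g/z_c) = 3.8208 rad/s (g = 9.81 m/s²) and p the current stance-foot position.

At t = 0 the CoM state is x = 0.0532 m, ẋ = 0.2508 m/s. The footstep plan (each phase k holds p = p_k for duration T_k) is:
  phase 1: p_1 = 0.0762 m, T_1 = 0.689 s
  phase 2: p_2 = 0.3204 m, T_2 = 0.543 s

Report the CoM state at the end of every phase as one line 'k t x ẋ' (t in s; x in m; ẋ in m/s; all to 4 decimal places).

1 0.6890 0.3696 1.1452
2 1.2320 1.6936 5.3670

phase 1: p=0.0762, T=0.689, ωT=2.632531, cosh=6.990414, sinh=6.918518; start (x,ẋ)=(0.053200, 0.250800) → end (x,ẋ)=(0.369557, 1.145208)
phase 2: p=0.3204, T=0.543, ωT=2.074694, cosh=4.043854, sinh=3.918259; start (x,ẋ)=(0.369557, 1.145208) → end (x,ẋ)=(1.693602, 5.366973)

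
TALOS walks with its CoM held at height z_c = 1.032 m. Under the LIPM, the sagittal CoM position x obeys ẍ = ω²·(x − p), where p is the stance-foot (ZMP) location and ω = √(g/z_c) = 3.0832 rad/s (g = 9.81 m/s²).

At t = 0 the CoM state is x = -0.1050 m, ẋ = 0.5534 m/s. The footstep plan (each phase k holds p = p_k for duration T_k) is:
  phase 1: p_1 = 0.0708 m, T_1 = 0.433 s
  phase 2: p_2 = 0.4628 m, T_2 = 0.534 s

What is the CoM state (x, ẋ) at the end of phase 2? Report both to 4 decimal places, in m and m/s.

phase 1: p=0.0708, T=0.433, ωT=1.335026, cosh=2.031622, sinh=1.768471; start (x,ẋ)=(-0.105000, 0.553400) → end (x,ẋ)=(0.031062, 0.165742)
phase 2: p=0.4628, T=0.534, ωT=1.646429, cosh=2.690577, sinh=2.497840; start (x,ẋ)=(0.031062, 0.165742) → end (x,ẋ)=(-0.564551, -2.879024)

x = -0.5646, ẋ = -2.8790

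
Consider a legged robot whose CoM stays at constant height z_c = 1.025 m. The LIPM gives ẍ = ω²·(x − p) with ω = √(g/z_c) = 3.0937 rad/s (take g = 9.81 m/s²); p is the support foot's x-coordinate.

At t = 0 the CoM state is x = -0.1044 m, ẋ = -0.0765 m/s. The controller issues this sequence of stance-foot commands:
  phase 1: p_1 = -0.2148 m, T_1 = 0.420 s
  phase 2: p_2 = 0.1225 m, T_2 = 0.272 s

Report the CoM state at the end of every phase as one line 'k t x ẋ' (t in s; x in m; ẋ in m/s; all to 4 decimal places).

1 0.4200 -0.0393 0.4289
2 0.6920 0.0309 0.1173

phase 1: p=-0.2148, T=0.420, ωT=1.299354, cosh=1.969817, sinh=1.697110; start (x,ẋ)=(-0.104400, -0.076500) → end (x,ẋ)=(-0.039298, 0.428947)
phase 2: p=0.1225, T=0.272, ωT=0.841486, cosh=1.375441, sinh=0.944372; start (x,ẋ)=(-0.039298, 0.428947) → end (x,ẋ)=(0.030896, 0.117283)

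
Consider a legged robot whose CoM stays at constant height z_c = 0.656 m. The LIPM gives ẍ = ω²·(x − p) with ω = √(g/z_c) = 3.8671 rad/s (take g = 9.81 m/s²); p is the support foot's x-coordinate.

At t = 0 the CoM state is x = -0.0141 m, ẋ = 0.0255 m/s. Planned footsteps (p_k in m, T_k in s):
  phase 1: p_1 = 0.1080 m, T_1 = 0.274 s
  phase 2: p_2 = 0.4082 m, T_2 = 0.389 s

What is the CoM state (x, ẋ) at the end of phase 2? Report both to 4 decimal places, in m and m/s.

phase 1: p=0.1080, T=0.274, ωT=1.059585, cosh=1.615887, sinh=1.269288; start (x,ẋ)=(-0.014100, 0.025500) → end (x,ẋ)=(-0.080930, -0.558118)
phase 2: p=0.4082, T=0.389, ωT=1.504302, cosh=2.361591, sinh=2.139419; start (x,ẋ)=(-0.080930, -0.558118) → end (x,ẋ)=(-1.055696, -5.364789)

x = -1.0557, ẋ = -5.3648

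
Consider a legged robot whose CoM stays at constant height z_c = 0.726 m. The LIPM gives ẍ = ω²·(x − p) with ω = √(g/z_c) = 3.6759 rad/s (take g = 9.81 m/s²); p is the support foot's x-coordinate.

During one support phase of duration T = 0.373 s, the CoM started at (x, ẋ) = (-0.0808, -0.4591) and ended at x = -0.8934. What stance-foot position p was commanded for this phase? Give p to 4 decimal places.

ωT = 3.6759·0.373 = 1.371111; cosh(ωT) = 2.096774, sinh(ωT) = 1.842950
x(T) = p + (x₀−p)·cosh(ωT) + (ẋ₀/ω)·sinh(ωT) ⇒ p·(1 − cosh) = x(T) − x₀·cosh − (ẋ₀/ω)·sinh
numerator   = -0.8934 − (-0.0808)·2.096774 − (-0.4591/3.6759)·1.842950 = -0.493806
denominator = 1 − 2.096774 = -1.096774
p = -0.493806 / -1.096774 = 0.4502

p = 0.4502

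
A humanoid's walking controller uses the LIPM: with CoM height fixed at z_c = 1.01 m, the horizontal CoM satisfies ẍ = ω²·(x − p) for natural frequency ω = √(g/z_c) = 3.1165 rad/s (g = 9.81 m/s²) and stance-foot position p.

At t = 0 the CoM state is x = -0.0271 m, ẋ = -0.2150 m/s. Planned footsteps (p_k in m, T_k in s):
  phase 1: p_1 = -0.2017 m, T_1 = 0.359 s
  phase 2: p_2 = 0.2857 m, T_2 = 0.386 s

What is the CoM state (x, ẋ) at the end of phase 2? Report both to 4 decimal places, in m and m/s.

phase 1: p=-0.2017, T=0.359, ωT=1.118823, cosh=1.693957, sinh=1.367293; start (x,ẋ)=(-0.027100, -0.215000) → end (x,ẋ)=(-0.000261, 0.379799)
phase 2: p=0.2857, T=0.386, ωT=1.202969, cosh=1.815145, sinh=1.514844; start (x,ẋ)=(-0.000261, 0.379799) → end (x,ẋ)=(-0.048752, -0.660636)

x = -0.0488, ẋ = -0.6606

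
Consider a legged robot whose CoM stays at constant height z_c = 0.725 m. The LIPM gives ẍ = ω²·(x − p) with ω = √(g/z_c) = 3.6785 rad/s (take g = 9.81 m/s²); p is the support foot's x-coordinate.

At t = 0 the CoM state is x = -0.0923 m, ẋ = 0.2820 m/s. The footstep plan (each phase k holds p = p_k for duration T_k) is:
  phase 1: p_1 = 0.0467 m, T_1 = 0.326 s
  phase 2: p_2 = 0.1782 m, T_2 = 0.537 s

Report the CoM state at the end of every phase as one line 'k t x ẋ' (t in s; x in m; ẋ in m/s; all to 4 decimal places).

phase 1: p=0.0467, T=0.326, ωT=1.199191, cosh=1.809435, sinh=1.507997; start (x,ẋ)=(-0.092300, 0.282000) → end (x,ẋ)=(-0.089206, -0.260796)
phase 2: p=0.1782, T=0.537, ωT=1.975355, cosh=3.673943, sinh=3.535231; start (x,ẋ)=(-0.089206, -0.260796) → end (x,ẋ)=(-1.054872, -4.435587)

1 0.3260 -0.0892 -0.2608
2 0.8630 -1.0549 -4.4356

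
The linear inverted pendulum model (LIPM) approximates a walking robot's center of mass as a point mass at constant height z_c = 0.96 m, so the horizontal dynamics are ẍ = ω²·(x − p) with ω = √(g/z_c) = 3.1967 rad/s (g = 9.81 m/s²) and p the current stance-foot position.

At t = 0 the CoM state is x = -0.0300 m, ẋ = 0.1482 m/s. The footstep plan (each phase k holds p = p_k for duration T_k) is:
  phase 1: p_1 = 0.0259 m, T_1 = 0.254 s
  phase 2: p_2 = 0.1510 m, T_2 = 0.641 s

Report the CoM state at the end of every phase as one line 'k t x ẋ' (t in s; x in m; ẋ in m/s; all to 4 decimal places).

phase 1: p=0.0259, T=0.254, ωT=0.811962, cosh=1.348154, sinh=0.904168; start (x,ẋ)=(-0.030000, 0.148200) → end (x,ẋ)=(-0.007544, 0.038226)
phase 2: p=0.1510, T=0.641, ωT=2.049085, cosh=3.944824, sinh=3.815971; start (x,ẋ)=(-0.007544, 0.038226) → end (x,ẋ)=(-0.428799, -1.783211)

1 0.2540 -0.0075 0.0382
2 0.8950 -0.4288 -1.7832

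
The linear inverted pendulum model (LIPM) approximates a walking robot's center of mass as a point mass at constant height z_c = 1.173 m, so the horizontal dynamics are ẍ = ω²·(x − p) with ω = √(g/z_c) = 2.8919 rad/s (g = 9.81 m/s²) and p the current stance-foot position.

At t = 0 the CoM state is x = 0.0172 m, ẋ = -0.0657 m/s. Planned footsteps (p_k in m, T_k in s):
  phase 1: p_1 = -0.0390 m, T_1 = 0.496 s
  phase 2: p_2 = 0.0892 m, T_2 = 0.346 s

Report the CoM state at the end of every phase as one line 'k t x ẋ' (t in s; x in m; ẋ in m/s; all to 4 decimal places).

phase 1: p=-0.0390, T=0.496, ωT=1.434382, cosh=2.217657, sinh=1.979395; start (x,ẋ)=(0.017200, -0.065700) → end (x,ẋ)=(0.040663, 0.176001)
phase 2: p=0.0892, T=0.346, ωT=1.000597, cosh=1.543783, sinh=1.176123; start (x,ẋ)=(0.040663, 0.176001) → end (x,ẋ)=(0.085848, 0.106622)

1 0.4960 0.0407 0.1760
2 0.8420 0.0858 0.1066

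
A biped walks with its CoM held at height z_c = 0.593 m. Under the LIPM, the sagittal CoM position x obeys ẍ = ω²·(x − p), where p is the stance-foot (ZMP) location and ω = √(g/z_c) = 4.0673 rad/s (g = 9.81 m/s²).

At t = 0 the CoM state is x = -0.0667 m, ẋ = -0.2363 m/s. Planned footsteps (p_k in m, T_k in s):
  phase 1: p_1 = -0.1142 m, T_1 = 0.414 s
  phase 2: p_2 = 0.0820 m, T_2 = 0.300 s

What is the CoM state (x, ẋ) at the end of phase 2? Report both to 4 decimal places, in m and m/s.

phase 1: p=-0.1142, T=0.414, ωT=1.683862, cosh=2.785987, sinh=2.600332; start (x,ẋ)=(-0.066700, -0.236300) → end (x,ẋ)=(-0.132938, -0.155953)
phase 2: p=0.0820, T=0.300, ωT=1.220190, cosh=1.841503, sinh=1.546329; start (x,ẋ)=(-0.132938, -0.155953) → end (x,ẋ)=(-0.373101, -1.639018)

x = -0.3731, ẋ = -1.6390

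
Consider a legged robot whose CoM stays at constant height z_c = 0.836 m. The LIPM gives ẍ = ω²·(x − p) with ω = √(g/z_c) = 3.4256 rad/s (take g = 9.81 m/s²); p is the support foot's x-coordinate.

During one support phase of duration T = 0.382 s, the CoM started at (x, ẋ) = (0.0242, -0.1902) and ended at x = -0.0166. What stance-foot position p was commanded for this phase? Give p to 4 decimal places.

ωT = 3.4256·0.382 = 1.308579; cosh(ωT) = 1.985558, sinh(ωT) = 1.715354
x(T) = p + (x₀−p)·cosh(ωT) + (ẋ₀/ω)·sinh(ωT) ⇒ p·(1 − cosh) = x(T) − x₀·cosh − (ẋ₀/ω)·sinh
numerator   = -0.0166 − (0.0242)·1.985558 − (-0.1902/3.4256)·1.715354 = 0.030591
denominator = 1 − 1.985558 = -0.985558
p = 0.030591 / -0.985558 = -0.0310

p = -0.0310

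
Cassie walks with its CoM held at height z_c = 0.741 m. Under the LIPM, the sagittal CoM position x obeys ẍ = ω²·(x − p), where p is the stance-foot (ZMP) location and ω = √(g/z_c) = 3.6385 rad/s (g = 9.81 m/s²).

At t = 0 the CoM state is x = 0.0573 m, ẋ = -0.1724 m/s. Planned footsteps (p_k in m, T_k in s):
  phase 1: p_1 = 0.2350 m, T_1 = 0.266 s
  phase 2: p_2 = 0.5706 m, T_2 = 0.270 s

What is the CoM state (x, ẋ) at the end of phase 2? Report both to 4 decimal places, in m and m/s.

x = -0.7409, ẋ = -4.2471

phase 1: p=0.2350, T=0.266, ωT=0.967841, cosh=1.506079, sinh=1.126176; start (x,ẋ)=(0.057300, -0.172400) → end (x,ẋ)=(-0.085991, -0.987790)
phase 2: p=0.5706, T=0.270, ωT=0.982395, cosh=1.522629, sinh=1.148216; start (x,ẋ)=(-0.085991, -0.987790) → end (x,ẋ)=(-0.740865, -4.247133)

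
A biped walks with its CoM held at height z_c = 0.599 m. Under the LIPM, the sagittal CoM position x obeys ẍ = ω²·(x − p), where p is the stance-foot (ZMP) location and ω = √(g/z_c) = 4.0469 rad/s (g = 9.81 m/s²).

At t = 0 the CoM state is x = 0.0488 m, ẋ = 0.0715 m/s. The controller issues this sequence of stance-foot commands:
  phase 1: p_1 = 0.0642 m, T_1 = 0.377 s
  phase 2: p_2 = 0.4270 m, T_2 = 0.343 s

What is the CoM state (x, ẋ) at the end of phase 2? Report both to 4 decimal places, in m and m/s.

x = -0.3252, ẋ = -2.6703

phase 1: p=0.0642, T=0.377, ωT=1.525681, cosh=2.407874, sinh=2.190401; start (x,ẋ)=(0.048800, 0.071500) → end (x,ẋ)=(0.065818, 0.035652)
phase 2: p=0.4270, T=0.343, ωT=1.388087, cosh=2.128364, sinh=1.878812; start (x,ẋ)=(0.065818, 0.035652) → end (x,ẋ)=(-0.325174, -2.670314)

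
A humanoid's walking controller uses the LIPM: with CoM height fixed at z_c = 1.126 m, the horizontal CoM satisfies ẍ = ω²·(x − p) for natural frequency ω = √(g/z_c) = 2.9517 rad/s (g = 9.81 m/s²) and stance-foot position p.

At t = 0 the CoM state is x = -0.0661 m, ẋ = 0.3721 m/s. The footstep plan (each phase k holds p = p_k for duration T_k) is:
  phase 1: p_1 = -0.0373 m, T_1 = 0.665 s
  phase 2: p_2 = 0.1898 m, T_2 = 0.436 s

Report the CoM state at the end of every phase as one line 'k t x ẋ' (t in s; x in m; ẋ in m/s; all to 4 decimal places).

1 0.6650 0.2981 1.0541
2 1.1010 0.9982 2.5890

phase 1: p=-0.0373, T=0.665, ωT=1.962881, cosh=3.630130, sinh=3.489676; start (x,ẋ)=(-0.066100, 0.372100) → end (x,ẋ)=(0.298071, 1.054117)
phase 2: p=0.1898, T=0.436, ωT=1.286941, cosh=1.948903, sinh=1.672789; start (x,ẋ)=(0.298071, 1.054117) → end (x,ẋ)=(0.998200, 2.588969)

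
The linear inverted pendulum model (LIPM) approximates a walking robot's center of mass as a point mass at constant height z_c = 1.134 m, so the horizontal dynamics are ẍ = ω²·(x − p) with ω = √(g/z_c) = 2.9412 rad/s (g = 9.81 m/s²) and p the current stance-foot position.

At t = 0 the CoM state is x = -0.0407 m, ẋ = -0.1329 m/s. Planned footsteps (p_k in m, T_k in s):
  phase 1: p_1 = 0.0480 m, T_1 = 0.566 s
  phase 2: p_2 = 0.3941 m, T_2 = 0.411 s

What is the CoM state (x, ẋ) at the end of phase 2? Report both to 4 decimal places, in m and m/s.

x = -1.4233, ẋ = -5.0342

phase 1: p=0.0480, T=0.566, ωT=1.664719, cosh=2.736717, sinh=2.547473; start (x,ẋ)=(-0.040700, -0.132900) → end (x,ẋ)=(-0.309856, -1.028306)
phase 2: p=0.3941, T=0.411, ωT=1.208833, cosh=1.824060, sinh=1.525514; start (x,ẋ)=(-0.309856, -1.028306) → end (x,ẋ)=(-1.423310, -5.034230)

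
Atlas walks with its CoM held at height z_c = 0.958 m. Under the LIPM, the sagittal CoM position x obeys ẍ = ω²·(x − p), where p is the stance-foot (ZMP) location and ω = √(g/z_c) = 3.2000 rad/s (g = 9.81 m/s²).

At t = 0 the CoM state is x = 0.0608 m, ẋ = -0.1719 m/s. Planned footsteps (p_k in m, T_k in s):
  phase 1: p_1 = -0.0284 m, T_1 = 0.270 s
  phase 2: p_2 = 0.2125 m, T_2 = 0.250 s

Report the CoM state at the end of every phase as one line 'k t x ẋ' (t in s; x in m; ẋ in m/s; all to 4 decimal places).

phase 1: p=-0.0284, T=0.270, ωT=0.864000, cosh=1.397053, sinh=0.975580; start (x,ẋ)=(0.060800, -0.171900) → end (x,ẋ)=(0.043810, 0.038316)
phase 2: p=0.2125, T=0.250, ωT=0.800000, cosh=1.337435, sinh=0.888106; start (x,ẋ)=(0.043810, 0.038316) → end (x,ẋ)=(-0.002478, -0.428161)

1 0.2700 0.0438 0.0383
2 0.5200 -0.0025 -0.4282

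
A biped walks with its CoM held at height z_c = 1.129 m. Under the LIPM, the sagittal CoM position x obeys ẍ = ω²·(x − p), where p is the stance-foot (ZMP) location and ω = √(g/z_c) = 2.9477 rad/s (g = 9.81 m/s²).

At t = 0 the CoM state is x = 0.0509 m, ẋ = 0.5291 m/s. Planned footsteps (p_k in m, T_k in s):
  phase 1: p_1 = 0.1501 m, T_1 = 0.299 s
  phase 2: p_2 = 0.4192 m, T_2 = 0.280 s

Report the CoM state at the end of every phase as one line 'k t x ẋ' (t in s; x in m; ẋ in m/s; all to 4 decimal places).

phase 1: p=0.1501, T=0.299, ωT=0.881362, cosh=1.414202, sinh=0.999984; start (x,ẋ)=(0.050900, 0.529100) → end (x,ẋ)=(0.189304, 0.455847)
phase 2: p=0.4192, T=0.280, ωT=0.825356, cosh=1.360386, sinh=0.922307; start (x,ẋ)=(0.189304, 0.455847) → end (x,ẋ)=(0.249083, -0.004886)

1 0.2990 0.1893 0.4558
2 0.5790 0.2491 -0.0049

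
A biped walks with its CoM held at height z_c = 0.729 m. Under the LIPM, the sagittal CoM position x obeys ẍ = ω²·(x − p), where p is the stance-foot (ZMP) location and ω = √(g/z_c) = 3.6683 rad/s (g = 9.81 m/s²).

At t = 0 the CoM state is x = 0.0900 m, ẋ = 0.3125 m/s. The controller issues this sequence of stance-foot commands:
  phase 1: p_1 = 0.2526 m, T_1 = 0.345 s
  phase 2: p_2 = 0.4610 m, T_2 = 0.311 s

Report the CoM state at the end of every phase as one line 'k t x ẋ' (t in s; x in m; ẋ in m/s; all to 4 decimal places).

1 0.3450 0.0804 -0.3751
2 0.6560 -0.3389 -2.6082

phase 1: p=0.2526, T=0.345, ωT=1.265563, cosh=1.913585, sinh=1.631505; start (x,ẋ)=(0.090000, 0.312500) → end (x,ẋ)=(0.080438, -0.375141)
phase 2: p=0.4610, T=0.311, ωT=1.140841, cosh=1.724475, sinh=1.404925; start (x,ẋ)=(0.080438, -0.375141) → end (x,ẋ)=(-0.338945, -2.608219)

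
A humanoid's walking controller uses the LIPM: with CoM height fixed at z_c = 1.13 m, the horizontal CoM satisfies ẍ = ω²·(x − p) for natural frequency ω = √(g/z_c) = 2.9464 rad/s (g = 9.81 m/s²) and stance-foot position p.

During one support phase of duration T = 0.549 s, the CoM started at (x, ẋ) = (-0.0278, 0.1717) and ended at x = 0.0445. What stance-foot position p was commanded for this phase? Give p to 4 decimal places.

ωT = 2.9464·0.549 = 1.617574; cosh(ωT) = 2.619612, sinh(ωT) = 2.421232
x(T) = p + (x₀−p)·cosh(ωT) + (ẋ₀/ω)·sinh(ωT) ⇒ p·(1 − cosh) = x(T) − x₀·cosh − (ẋ₀/ω)·sinh
numerator   = 0.0445 − (-0.0278)·2.619612 − (0.1717/2.9464)·2.421232 = -0.023771
denominator = 1 − 2.619612 = -1.619612
p = -0.023771 / -1.619612 = 0.0147

p = 0.0147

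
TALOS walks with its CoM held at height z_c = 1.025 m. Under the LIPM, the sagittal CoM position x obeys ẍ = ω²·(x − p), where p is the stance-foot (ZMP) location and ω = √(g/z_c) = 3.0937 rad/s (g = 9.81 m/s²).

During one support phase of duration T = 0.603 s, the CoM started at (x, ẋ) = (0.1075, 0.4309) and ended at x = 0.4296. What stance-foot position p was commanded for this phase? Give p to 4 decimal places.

p = 0.1582

ωT = 3.0937·0.603 = 1.865501; cosh(ωT) = 3.306995, sinh(ωT) = 3.152177
x(T) = p + (x₀−p)·cosh(ωT) + (ẋ₀/ω)·sinh(ωT) ⇒ p·(1 − cosh) = x(T) − x₀·cosh − (ẋ₀/ω)·sinh
numerator   = 0.4296 − (0.1075)·3.306995 − (0.4309/3.0937)·3.152177 = -0.364947
denominator = 1 − 3.306995 = -2.306995
p = -0.364947 / -2.306995 = 0.1582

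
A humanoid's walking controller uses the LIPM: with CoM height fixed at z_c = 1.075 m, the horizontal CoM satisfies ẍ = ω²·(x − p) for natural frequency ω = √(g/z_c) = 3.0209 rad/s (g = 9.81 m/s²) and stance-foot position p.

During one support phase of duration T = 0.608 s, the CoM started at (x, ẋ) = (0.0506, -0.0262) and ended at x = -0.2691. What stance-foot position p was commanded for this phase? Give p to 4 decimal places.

ωT = 3.0209·0.608 = 1.836707; cosh(ωT) = 3.217590, sinh(ωT) = 3.058249
x(T) = p + (x₀−p)·cosh(ωT) + (ẋ₀/ω)·sinh(ωT) ⇒ p·(1 − cosh) = x(T) − x₀·cosh − (ẋ₀/ω)·sinh
numerator   = -0.2691 − (0.0506)·3.217590 − (-0.0262/3.0209)·3.058249 = -0.405386
denominator = 1 − 3.217590 = -2.217590
p = -0.405386 / -2.217590 = 0.1828

p = 0.1828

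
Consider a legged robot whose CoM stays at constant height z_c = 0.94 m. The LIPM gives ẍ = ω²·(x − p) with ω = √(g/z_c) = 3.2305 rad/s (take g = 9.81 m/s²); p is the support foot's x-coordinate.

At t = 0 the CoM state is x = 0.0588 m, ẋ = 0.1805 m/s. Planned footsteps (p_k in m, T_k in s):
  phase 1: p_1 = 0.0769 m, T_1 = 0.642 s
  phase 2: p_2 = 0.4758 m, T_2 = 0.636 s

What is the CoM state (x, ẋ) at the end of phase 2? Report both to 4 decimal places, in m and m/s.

x = 0.0659, ẋ = -1.1553

phase 1: p=0.0769, T=0.642, ωT=2.073981, cosh=4.041060, sinh=3.915375; start (x,ẋ)=(0.058800, 0.180500) → end (x,ẋ)=(0.222523, 0.500471)
phase 2: p=0.4758, T=0.636, ωT=2.054598, cosh=3.965922, sinh=3.837778; start (x,ẋ)=(0.222523, 0.500471) → end (x,ẋ)=(0.065876, -1.155279)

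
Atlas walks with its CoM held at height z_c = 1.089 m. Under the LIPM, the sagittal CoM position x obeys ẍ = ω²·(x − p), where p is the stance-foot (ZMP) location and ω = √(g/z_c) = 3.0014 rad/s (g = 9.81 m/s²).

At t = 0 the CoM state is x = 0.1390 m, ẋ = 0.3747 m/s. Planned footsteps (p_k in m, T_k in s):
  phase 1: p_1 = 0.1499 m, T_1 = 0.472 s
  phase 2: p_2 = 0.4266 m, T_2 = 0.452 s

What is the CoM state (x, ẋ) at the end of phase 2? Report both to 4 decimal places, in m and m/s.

x = 0.7617, ẋ = 1.2450

phase 1: p=0.1499, T=0.472, ωT=1.416661, cosh=2.182926, sinh=1.940403; start (x,ẋ)=(0.139000, 0.374700) → end (x,ẋ)=(0.368349, 0.754461)
phase 2: p=0.4266, T=0.452, ωT=1.356633, cosh=2.070311, sinh=1.812785; start (x,ẋ)=(0.368349, 0.754461) → end (x,ẋ)=(0.761683, 1.245035)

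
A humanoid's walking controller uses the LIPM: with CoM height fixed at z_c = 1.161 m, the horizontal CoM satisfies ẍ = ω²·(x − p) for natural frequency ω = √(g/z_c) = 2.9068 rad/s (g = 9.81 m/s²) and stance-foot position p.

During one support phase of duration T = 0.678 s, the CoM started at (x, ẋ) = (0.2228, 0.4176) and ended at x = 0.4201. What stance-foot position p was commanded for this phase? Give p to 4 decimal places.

ωT = 2.9068·0.678 = 1.970810; cosh(ωT) = 3.657917, sinh(ωT) = 3.518573
x(T) = p + (x₀−p)·cosh(ωT) + (ẋ₀/ω)·sinh(ωT) ⇒ p·(1 − cosh) = x(T) − x₀·cosh − (ẋ₀/ω)·sinh
numerator   = 0.4201 − (0.2228)·3.657917 − (0.4176/2.9068)·3.518573 = -0.900373
denominator = 1 − 3.657917 = -2.657917
p = -0.900373 / -2.657917 = 0.3388

p = 0.3388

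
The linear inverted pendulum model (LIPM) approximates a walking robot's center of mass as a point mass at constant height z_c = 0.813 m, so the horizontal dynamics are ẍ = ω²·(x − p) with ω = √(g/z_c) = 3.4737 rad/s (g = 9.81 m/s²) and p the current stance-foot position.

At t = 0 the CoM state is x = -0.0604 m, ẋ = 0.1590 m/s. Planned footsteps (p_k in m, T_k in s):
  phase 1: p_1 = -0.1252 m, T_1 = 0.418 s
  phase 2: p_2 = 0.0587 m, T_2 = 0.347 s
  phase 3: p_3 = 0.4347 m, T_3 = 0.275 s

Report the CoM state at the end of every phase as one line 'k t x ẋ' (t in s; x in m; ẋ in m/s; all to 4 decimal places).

phase 1: p=-0.1252, T=0.418, ωT=1.452007, cosh=2.252889, sinh=2.018789; start (x,ẋ)=(-0.060400, 0.159000) → end (x,ẋ)=(0.113192, 0.812630)
phase 2: p=0.0587, T=0.347, ωT=1.205374, cosh=1.818793, sinh=1.519213; start (x,ẋ)=(0.113192, 0.812630) → end (x,ẋ)=(0.513212, 1.765578)
phase 3: p=0.4347, T=0.275, ωT=0.955268, cosh=1.492038, sinh=1.107328; start (x,ẋ)=(0.513212, 1.765578) → end (x,ẋ)=(1.114664, 2.936306)

1 0.4180 0.1132 0.8126
2 0.7650 0.5132 1.7656
3 1.0400 1.1147 2.9363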